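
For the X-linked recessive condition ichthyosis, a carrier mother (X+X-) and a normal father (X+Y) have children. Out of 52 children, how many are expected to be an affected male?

Cross: X+X- × X+Y
Offspring: 1 X+X+, 1 X+Y, 1 X+X-, 1 X-Y
Probability of an affected male: 1/4
Expected count = 1/4 × 52 = 13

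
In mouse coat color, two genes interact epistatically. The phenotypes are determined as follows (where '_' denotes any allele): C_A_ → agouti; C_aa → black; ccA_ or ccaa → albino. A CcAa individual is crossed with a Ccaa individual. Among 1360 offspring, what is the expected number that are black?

Cross: CcAa × Ccaa — consider each gene separately:
C gene: Cc × Cc → 1 CC, 2 Cc, 1 cc → 3 C_ : 1 cc (out of 4)
A gene: Aa × aa → 2 Aa, 2 aa → 2 A_ : 2 aa (out of 4)
Genotype classes (out of 4 × 4 = 16): C_A_ = 3×2 = 6; C_aa = 3×2 = 6; ccA_ = 1×2 = 2; ccaa = 1×2 = 2
Apply the phenotype rules: C_A_ (6) → agouti; C_aa (6) → black; ccA_ (2) + ccaa (2) → albino
Phenotype counts (out of 16): 6 agouti, 6 black, 4 albino
black: 6 out of 16 → fraction 3/8
Expected count = 3/8 × 1360 = 510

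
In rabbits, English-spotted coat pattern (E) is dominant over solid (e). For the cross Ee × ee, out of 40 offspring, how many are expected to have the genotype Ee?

Punnett square for Ee × ee:
Offspring genotypes: 2 Ee, 2 ee
Total offspring: 4
Count with target: 2
Probability: 2/4 = 1/2
Expected count = 1/2 × 40 = 20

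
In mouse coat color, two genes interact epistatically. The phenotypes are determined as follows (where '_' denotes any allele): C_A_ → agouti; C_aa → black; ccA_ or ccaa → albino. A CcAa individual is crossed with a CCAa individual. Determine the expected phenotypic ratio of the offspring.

Cross: CcAa × CCAa — consider each gene separately:
C gene: Cc × CC → 2 CC, 2 Cc → 4 C_ (out of 4)
A gene: Aa × Aa → 1 AA, 2 Aa, 1 aa → 3 A_ : 1 aa (out of 4)
Genotype classes (out of 4 × 4 = 16): C_A_ = 4×3 = 12; C_aa = 4×1 = 4
Apply the phenotype rules: C_A_ (12) → agouti; C_aa (4) → black
Phenotype counts (out of 16): 12 agouti, 4 black
Ratio: 3 agouti : 1 black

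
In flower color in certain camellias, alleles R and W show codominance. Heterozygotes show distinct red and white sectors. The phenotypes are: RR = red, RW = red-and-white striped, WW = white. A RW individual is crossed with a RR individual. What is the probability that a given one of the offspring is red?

Punnett square for RW × RR:
Offspring genotypes: 2 RR, 2 RW
Phenotype counts: 2 red, 2 red-and-white striped
red: 2 out of 4
Probability: 2/4 = 1/2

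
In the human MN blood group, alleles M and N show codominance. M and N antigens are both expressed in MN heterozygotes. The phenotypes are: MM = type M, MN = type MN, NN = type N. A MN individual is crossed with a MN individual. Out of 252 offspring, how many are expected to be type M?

Punnett square for MN × MN:
Offspring genotypes: 1 MM, 2 MN, 1 NN
Phenotype counts: 1 type M, 2 type MN, 1 type N
type M: 1 out of 4 → fraction 1/4
Expected count = 1/4 × 252 = 63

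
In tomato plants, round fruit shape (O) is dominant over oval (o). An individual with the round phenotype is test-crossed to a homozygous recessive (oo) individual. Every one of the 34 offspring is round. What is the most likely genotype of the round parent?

Test cross: ? × oo
All offspring are round.
If the unknown parent were heterozygous (Oo), about half of 34 offspring would be oval; none are. The unknown parent is most likely homozygous dominant (OO).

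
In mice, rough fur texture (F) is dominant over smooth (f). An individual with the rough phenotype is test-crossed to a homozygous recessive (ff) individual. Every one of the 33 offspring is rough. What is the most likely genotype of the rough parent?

Test cross: ? × ff
All offspring are rough.
If the unknown parent were heterozygous (Ff), about half of 33 offspring would be smooth; none are. The unknown parent is most likely homozygous dominant (FF).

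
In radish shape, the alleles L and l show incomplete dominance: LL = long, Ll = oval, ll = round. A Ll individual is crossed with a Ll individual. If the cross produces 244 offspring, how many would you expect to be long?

Punnett square for Ll × Ll:
Offspring genotypes: 1 LL, 2 Ll, 1 ll
Phenotype counts: 1 long, 2 oval, 1 round
long: 1 out of 4 → fraction 1/4
Expected count = 1/4 × 244 = 61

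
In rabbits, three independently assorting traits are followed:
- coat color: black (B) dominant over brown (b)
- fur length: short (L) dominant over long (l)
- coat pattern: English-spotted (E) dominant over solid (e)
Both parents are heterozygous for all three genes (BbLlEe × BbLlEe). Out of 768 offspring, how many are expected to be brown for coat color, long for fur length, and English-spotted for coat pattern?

Trihybrid cross: BbLlEe × BbLlEe
Each trait segregates independently with a 3:1 phenotypic ratio, so each gene contributes 3/4 (dominant) or 1/4 (recessive).
Target: brown (coat color), long (fur length), English-spotted (coat pattern)
Probability = product of independent per-trait probabilities
= 1/4 × 1/4 × 3/4 = 3/64
Expected count = 3/64 × 768 = 36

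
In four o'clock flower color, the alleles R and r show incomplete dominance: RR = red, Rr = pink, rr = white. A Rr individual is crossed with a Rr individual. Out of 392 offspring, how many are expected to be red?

Punnett square for Rr × Rr:
Offspring genotypes: 1 RR, 2 Rr, 1 rr
Phenotype counts: 1 red, 2 pink, 1 white
red: 1 out of 4 → fraction 1/4
Expected count = 1/4 × 392 = 98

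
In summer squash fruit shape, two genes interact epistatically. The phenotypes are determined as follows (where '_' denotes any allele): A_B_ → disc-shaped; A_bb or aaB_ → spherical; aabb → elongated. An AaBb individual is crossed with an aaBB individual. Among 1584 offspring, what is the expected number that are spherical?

Cross: AaBb × aaBB — consider each gene separately:
A gene: Aa × aa → 2 Aa, 2 aa → 2 A_ : 2 aa (out of 4)
B gene: Bb × BB → 2 BB, 2 Bb → 4 B_ (out of 4)
Genotype classes (out of 4 × 4 = 16): A_B_ = 2×4 = 8; aaB_ = 2×4 = 8
Apply the phenotype rules: A_B_ (8) → disc-shaped; aaB_ (8) → spherical
Phenotype counts (out of 16): 8 disc-shaped, 8 spherical
spherical: 8 out of 16 → fraction 1/2
Expected count = 1/2 × 1584 = 792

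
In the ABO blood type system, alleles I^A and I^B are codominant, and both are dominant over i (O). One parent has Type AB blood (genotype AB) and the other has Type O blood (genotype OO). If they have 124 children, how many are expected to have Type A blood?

Cross: AB × OO
Possible offspring genotypes: 2 AO, 2 BO
Blood type counts: 2 Type A, 2 Type B
Probability of Type A: 2/4 = 1/2
Expected count = 1/2 × 124 = 62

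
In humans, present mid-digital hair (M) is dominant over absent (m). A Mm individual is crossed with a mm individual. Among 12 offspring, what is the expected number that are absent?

Punnett square for Mm × mm:
Offspring genotypes: 2 Mm, 2 mm
present: 2, absent: 2
absent: 2 out of 4 → fraction 1/2
Expected count = 1/2 × 12 = 6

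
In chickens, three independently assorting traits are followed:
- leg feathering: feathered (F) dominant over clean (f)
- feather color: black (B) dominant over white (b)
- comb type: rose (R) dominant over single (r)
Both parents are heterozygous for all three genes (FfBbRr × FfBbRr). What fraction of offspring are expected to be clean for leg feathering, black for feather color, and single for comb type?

Trihybrid cross: FfBbRr × FfBbRr
Each trait segregates independently with a 3:1 phenotypic ratio, so each gene contributes 3/4 (dominant) or 1/4 (recessive).
Target: clean (leg feathering), black (feather color), single (comb type)
Probability = product of independent per-trait probabilities
= 1/4 × 3/4 × 1/4 = 3/64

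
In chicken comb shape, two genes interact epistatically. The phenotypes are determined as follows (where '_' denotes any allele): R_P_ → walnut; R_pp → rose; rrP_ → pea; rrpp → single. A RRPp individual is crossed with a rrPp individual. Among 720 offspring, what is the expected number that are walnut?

Cross: RRPp × rrPp — consider each gene separately:
R gene: RR × rr → 4 Rr → 4 R_ (out of 4)
P gene: Pp × Pp → 1 PP, 2 Pp, 1 pp → 3 P_ : 1 pp (out of 4)
Genotype classes (out of 4 × 4 = 16): R_P_ = 4×3 = 12; R_pp = 4×1 = 4
Apply the phenotype rules: R_P_ (12) → walnut; R_pp (4) → rose
Phenotype counts (out of 16): 12 walnut, 4 rose
walnut: 12 out of 16 → fraction 3/4
Expected count = 3/4 × 720 = 540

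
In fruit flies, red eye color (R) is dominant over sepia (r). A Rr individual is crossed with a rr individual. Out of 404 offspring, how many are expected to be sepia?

Punnett square for Rr × rr:
Offspring genotypes: 2 Rr, 2 rr
red: 2, sepia: 2
sepia: 2 out of 4 → fraction 1/2
Expected count = 1/2 × 404 = 202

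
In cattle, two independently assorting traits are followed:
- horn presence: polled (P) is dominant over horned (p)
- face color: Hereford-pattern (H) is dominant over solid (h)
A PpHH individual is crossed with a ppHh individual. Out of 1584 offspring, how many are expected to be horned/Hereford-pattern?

Dihybrid cross PpHH × ppHh — consider each gene separately:
horn presence: Pp × pp → 2 Pp, 2 pp → 2 P_ : 2 pp (out of 4)
face color: HH × Hh → 2 HH, 2 Hh → 4 H_ (out of 4)
Combine (counts out of 4 × 4 = 16): polled/Hereford-pattern (P_H_) = 2×4 = 8; horned/Hereford-pattern (ppH_) = 2×4 = 8
Phenotype counts (out of 16): 8 polled/Hereford-pattern, 8 horned/Hereford-pattern
horned/Hereford-pattern: 8 out of 16 → fraction 1/2
Expected count = 1/2 × 1584 = 792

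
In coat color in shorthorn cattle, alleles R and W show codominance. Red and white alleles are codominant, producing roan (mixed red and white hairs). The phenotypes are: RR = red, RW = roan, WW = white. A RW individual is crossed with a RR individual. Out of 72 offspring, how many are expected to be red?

Punnett square for RW × RR:
Offspring genotypes: 2 RR, 2 RW
Phenotype counts: 2 red, 2 roan
red: 2 out of 4 → fraction 1/2
Expected count = 1/2 × 72 = 36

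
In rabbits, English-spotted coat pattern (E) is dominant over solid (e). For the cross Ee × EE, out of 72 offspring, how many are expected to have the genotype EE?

Punnett square for Ee × EE:
Offspring genotypes: 2 EE, 2 Ee
Total offspring: 4
Count with target: 2
Probability: 2/4 = 1/2
Expected count = 1/2 × 72 = 36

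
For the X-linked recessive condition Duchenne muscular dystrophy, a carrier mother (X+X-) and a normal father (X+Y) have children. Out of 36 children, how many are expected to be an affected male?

Cross: X+X- × X+Y
Offspring: 1 X+X+, 1 X+Y, 1 X+X-, 1 X-Y
Probability of an affected male: 1/4
Expected count = 1/4 × 36 = 9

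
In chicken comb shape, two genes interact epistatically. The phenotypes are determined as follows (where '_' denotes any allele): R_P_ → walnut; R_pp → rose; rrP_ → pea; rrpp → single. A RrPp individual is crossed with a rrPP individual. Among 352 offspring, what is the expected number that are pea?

Cross: RrPp × rrPP — consider each gene separately:
R gene: Rr × rr → 2 Rr, 2 rr → 2 R_ : 2 rr (out of 4)
P gene: Pp × PP → 2 PP, 2 Pp → 4 P_ (out of 4)
Genotype classes (out of 4 × 4 = 16): R_P_ = 2×4 = 8; rrP_ = 2×4 = 8
Apply the phenotype rules: R_P_ (8) → walnut; rrP_ (8) → pea
Phenotype counts (out of 16): 8 walnut, 8 pea
pea: 8 out of 16 → fraction 1/2
Expected count = 1/2 × 352 = 176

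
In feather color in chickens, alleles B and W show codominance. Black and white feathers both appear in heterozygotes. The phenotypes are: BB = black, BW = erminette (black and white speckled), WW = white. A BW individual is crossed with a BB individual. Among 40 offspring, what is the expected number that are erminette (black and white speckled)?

Punnett square for BW × BB:
Offspring genotypes: 2 BB, 2 BW
Phenotype counts: 2 black, 2 erminette (black and white speckled)
erminette (black and white speckled): 2 out of 4 → fraction 1/2
Expected count = 1/2 × 40 = 20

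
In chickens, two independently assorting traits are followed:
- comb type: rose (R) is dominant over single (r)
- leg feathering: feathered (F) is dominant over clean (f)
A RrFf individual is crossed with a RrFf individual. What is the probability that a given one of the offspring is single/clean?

Dihybrid cross RrFf × RrFf — consider each gene separately:
comb type: Rr × Rr → 1 RR, 2 Rr, 1 rr → 3 R_ : 1 rr (out of 4)
leg feathering: Ff × Ff → 1 FF, 2 Ff, 1 ff → 3 F_ : 1 ff (out of 4)
Combine (counts out of 4 × 4 = 16): rose/feathered (R_F_) = 3×3 = 9; rose/clean (R_ff) = 3×1 = 3; single/feathered (rrF_) = 1×3 = 3; single/clean (rrff) = 1×1 = 1
Phenotype counts (out of 16): 9 rose/feathered, 3 rose/clean, 3 single/feathered, 1 single/clean
single/clean: 1 out of 16
Probability: 1/16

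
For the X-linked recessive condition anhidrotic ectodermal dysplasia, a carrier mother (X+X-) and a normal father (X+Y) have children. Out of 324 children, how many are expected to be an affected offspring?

Cross: X+X- × X+Y
Offspring: 1 X+X+, 1 X+Y, 1 X+X-, 1 X-Y
Probability of an affected offspring: 1/4
Expected count = 1/4 × 324 = 81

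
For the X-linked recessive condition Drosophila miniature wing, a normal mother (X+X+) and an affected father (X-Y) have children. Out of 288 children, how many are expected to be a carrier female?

Cross: X+X+ × X-Y
Offspring: 2 X+X-, 2 X+Y
Probability of a carrier female: 2/4 = 1/2
Expected count = 1/2 × 288 = 144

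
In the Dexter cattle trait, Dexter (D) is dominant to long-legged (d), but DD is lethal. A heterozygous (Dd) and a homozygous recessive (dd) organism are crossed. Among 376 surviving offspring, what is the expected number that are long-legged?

Cross: Dd × dd
Punnett square offspring (before lethality): 2 Dd, 2 dd
No DD offspring are produced in this cross.
long-legged: 2 out of 4 → fraction 1/2
Expected count = 1/2 × 376 = 188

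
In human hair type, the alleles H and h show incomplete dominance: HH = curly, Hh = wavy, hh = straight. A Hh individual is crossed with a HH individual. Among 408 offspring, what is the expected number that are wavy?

Punnett square for Hh × HH:
Offspring genotypes: 2 HH, 2 Hh
Phenotype counts: 2 curly, 2 wavy
wavy: 2 out of 4 → fraction 1/2
Expected count = 1/2 × 408 = 204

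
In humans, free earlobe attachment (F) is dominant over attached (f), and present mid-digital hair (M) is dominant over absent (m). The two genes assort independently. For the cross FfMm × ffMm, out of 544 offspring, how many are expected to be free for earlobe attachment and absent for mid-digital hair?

Dihybrid cross FfMm × ffMm — consider each gene separately:
earlobe attachment: Ff × ff → 2 Ff, 2 ff → 2 F_ : 2 ff (out of 4)
mid-digital hair: Mm × Mm → 1 MM, 2 Mm, 1 mm → 3 M_ : 1 mm (out of 4)
Looking for: free (F_) and absent (mm)
P(free) = 2/4, P(absent) = 1/4
P(both) = 2/4 × 1/4 = 2/16 = 1/8
Expected count = 1/8 × 544 = 68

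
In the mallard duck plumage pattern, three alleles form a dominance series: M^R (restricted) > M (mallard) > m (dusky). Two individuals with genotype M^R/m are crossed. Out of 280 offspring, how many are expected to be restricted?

Cross: M^R/m × M^R/m
Allele dominance: M^R > M > m
Offspring genotypes: 1 M^R/M^R, 2 M^R/m, 1 m/m
Phenotype counts: 3 restricted, 1 dusky
restricted: 3 out of 4 → fraction 3/4
Expected count = 3/4 × 280 = 210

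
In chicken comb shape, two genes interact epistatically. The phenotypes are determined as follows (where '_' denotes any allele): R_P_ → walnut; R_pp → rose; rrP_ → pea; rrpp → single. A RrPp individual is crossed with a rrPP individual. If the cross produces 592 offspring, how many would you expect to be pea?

Cross: RrPp × rrPP — consider each gene separately:
R gene: Rr × rr → 2 Rr, 2 rr → 2 R_ : 2 rr (out of 4)
P gene: Pp × PP → 2 PP, 2 Pp → 4 P_ (out of 4)
Genotype classes (out of 4 × 4 = 16): R_P_ = 2×4 = 8; rrP_ = 2×4 = 8
Apply the phenotype rules: R_P_ (8) → walnut; rrP_ (8) → pea
Phenotype counts (out of 16): 8 walnut, 8 pea
pea: 8 out of 16 → fraction 1/2
Expected count = 1/2 × 592 = 296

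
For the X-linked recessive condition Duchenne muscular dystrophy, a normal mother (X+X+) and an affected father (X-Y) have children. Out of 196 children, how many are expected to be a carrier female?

Cross: X+X+ × X-Y
Offspring: 2 X+X-, 2 X+Y
Probability of a carrier female: 2/4 = 1/2
Expected count = 1/2 × 196 = 98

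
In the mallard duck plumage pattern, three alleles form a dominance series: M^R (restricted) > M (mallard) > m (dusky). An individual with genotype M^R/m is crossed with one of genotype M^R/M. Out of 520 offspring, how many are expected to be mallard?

Cross: M^R/m × M^R/M
Allele dominance: M^R > M > m
Offspring genotypes: 1 M^R/M^R, 1 M^R/M, 1 M^R/m, 1 M/m
Phenotype counts: 3 restricted, 1 mallard
mallard: 1 out of 4 → fraction 1/4
Expected count = 1/4 × 520 = 130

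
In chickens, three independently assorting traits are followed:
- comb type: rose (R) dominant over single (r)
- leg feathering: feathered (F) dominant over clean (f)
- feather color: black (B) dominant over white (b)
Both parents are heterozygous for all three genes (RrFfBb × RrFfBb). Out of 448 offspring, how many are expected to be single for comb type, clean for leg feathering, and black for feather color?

Trihybrid cross: RrFfBb × RrFfBb
Each trait segregates independently with a 3:1 phenotypic ratio, so each gene contributes 3/4 (dominant) or 1/4 (recessive).
Target: single (comb type), clean (leg feathering), black (feather color)
Probability = product of independent per-trait probabilities
= 1/4 × 1/4 × 3/4 = 3/64
Expected count = 3/64 × 448 = 21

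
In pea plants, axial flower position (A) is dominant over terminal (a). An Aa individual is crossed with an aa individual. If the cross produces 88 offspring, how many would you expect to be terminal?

Punnett square for Aa × aa:
Offspring genotypes: 2 Aa, 2 aa
axial: 2, terminal: 2
terminal: 2 out of 4 → fraction 1/2
Expected count = 1/2 × 88 = 44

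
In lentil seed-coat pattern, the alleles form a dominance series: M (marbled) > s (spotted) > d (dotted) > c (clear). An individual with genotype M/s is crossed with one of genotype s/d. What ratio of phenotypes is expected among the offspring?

Cross: M/s × s/d
Allele dominance: M > s > d > c
Offspring genotypes: 1 M/s, 1 M/d, 1 s/s, 1 s/d
Phenotype counts: 2 marbled, 2 spotted
Ratio: 1 marbled : 1 spotted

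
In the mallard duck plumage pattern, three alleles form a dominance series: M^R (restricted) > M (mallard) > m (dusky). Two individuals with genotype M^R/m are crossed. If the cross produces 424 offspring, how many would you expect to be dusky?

Cross: M^R/m × M^R/m
Allele dominance: M^R > M > m
Offspring genotypes: 1 M^R/M^R, 2 M^R/m, 1 m/m
Phenotype counts: 3 restricted, 1 dusky
dusky: 1 out of 4 → fraction 1/4
Expected count = 1/4 × 424 = 106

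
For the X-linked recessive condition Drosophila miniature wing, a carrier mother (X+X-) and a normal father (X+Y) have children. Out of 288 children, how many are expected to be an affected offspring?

Cross: X+X- × X+Y
Offspring: 1 X+X+, 1 X+Y, 1 X+X-, 1 X-Y
Probability of an affected offspring: 1/4
Expected count = 1/4 × 288 = 72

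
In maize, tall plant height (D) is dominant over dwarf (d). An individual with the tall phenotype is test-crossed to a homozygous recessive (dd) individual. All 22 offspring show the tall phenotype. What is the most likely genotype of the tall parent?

Test cross: ? × dd
All offspring are tall.
If the unknown parent were heterozygous (Dd), about half of 22 offspring would be dwarf; none are. The unknown parent is most likely homozygous dominant (DD).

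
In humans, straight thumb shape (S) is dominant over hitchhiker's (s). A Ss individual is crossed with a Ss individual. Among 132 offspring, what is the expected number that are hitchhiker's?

Punnett square for Ss × Ss:
Offspring genotypes: 1 SS, 2 Ss, 1 ss
straight: 3, hitchhiker's: 1
hitchhiker's: 1 out of 4 → fraction 1/4
Expected count = 1/4 × 132 = 33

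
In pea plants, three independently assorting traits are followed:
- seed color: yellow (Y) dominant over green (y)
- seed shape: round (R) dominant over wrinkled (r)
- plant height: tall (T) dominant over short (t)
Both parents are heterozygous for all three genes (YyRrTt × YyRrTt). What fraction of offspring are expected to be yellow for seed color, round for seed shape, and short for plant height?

Trihybrid cross: YyRrTt × YyRrTt
Each trait segregates independently with a 3:1 phenotypic ratio, so each gene contributes 3/4 (dominant) or 1/4 (recessive).
Target: yellow (seed color), round (seed shape), short (plant height)
Probability = product of independent per-trait probabilities
= 3/4 × 3/4 × 1/4 = 9/64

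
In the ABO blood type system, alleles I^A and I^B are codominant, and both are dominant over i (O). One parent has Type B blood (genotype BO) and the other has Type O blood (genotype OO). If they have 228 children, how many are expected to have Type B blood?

Cross: BO × OO
Possible offspring genotypes: 2 BO, 2 OO
Blood type counts: 2 Type B, 2 Type O
Probability of Type B: 2/4 = 1/2
Expected count = 1/2 × 228 = 114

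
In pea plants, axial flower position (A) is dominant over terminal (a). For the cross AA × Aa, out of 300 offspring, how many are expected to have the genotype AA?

Punnett square for AA × Aa:
Offspring genotypes: 2 AA, 2 Aa
Total offspring: 4
Count with target: 2
Probability: 2/4 = 1/2
Expected count = 1/2 × 300 = 150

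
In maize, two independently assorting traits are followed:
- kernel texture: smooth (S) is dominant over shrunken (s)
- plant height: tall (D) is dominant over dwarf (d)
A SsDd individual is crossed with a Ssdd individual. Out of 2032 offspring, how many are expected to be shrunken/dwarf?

Dihybrid cross SsDd × Ssdd — consider each gene separately:
kernel texture: Ss × Ss → 1 SS, 2 Ss, 1 ss → 3 S_ : 1 ss (out of 4)
plant height: Dd × dd → 2 Dd, 2 dd → 2 D_ : 2 dd (out of 4)
Combine (counts out of 4 × 4 = 16): smooth/tall (S_D_) = 3×2 = 6; smooth/dwarf (S_dd) = 3×2 = 6; shrunken/tall (ssD_) = 1×2 = 2; shrunken/dwarf (ssdd) = 1×2 = 2
Phenotype counts (out of 16): 6 smooth/tall, 6 smooth/dwarf, 2 shrunken/tall, 2 shrunken/dwarf
shrunken/dwarf: 2 out of 16 → fraction 1/8
Expected count = 1/8 × 2032 = 254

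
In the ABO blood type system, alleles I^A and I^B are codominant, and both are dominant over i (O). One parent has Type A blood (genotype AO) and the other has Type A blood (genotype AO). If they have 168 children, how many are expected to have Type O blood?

Cross: AO × AO
Possible offspring genotypes: 1 AA, 2 AO, 1 OO
Blood type counts: 3 Type A, 1 Type O
Probability of Type O: 1/4
Expected count = 1/4 × 168 = 42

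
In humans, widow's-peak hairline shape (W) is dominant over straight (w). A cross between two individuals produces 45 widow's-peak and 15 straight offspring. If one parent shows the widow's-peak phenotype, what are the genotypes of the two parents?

Observed offspring: 45 widow's-peak, 15 straight
The observed ratio simplifies to 3:1. Straight (ww) offspring appear, so each parent must contribute one w allele. The parent stated to show widow's-peak carries W, so it is Ww. The other parent is then either Ww or ww: Ww × ww would give a 1:1 split, whereas Ww × Ww gives 3:1 — matching the data. So both parents are heterozygous (Ww × Ww).
Parent genotypes: Ww × Ww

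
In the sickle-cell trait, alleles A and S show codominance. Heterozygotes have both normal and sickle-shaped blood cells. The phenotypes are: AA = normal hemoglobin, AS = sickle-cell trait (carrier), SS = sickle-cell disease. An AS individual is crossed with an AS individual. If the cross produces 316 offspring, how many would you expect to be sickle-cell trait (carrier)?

Punnett square for AS × AS:
Offspring genotypes: 1 AA, 2 AS, 1 SS
Phenotype counts: 1 normal hemoglobin, 2 sickle-cell trait (carrier), 1 sickle-cell disease
sickle-cell trait (carrier): 2 out of 4 → fraction 1/2
Expected count = 1/2 × 316 = 158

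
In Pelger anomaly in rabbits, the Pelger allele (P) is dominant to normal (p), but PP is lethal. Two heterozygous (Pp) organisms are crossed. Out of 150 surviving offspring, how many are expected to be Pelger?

Cross: Pp × Pp
Punnett square offspring (before lethality): 1 PP, 2 Pp, 1 pp
The PP genotype is lethal (embryos die); surviving offspring: 2 Pp, 1 pp
Pelger: 2 out of 3 → fraction 2/3
Expected count = 2/3 × 150 = 100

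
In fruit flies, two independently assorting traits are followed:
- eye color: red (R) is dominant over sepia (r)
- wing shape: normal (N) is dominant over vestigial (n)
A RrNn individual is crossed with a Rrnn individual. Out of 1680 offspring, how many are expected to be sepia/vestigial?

Dihybrid cross RrNn × Rrnn — consider each gene separately:
eye color: Rr × Rr → 1 RR, 2 Rr, 1 rr → 3 R_ : 1 rr (out of 4)
wing shape: Nn × nn → 2 Nn, 2 nn → 2 N_ : 2 nn (out of 4)
Combine (counts out of 4 × 4 = 16): red/normal (R_N_) = 3×2 = 6; red/vestigial (R_nn) = 3×2 = 6; sepia/normal (rrN_) = 1×2 = 2; sepia/vestigial (rrnn) = 1×2 = 2
Phenotype counts (out of 16): 6 red/normal, 6 red/vestigial, 2 sepia/normal, 2 sepia/vestigial
sepia/vestigial: 2 out of 16 → fraction 1/8
Expected count = 1/8 × 1680 = 210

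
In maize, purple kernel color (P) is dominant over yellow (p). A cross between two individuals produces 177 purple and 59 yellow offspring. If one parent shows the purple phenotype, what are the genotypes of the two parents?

Observed offspring: 177 purple, 59 yellow
The observed ratio simplifies to 3:1. Yellow (pp) offspring appear, so each parent must contribute one p allele. The parent stated to show purple carries P, so it is Pp. The other parent is then either Pp or pp: Pp × pp would give a 1:1 split, whereas Pp × Pp gives 3:1 — matching the data. So both parents are heterozygous (Pp × Pp).
Parent genotypes: Pp × Pp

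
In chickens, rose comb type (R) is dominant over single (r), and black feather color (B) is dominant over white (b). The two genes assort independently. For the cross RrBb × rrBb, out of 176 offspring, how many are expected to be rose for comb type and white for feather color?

Dihybrid cross RrBb × rrBb — consider each gene separately:
comb type: Rr × rr → 2 Rr, 2 rr → 2 R_ : 2 rr (out of 4)
feather color: Bb × Bb → 1 BB, 2 Bb, 1 bb → 3 B_ : 1 bb (out of 4)
Looking for: rose (R_) and white (bb)
P(rose) = 2/4, P(white) = 1/4
P(both) = 2/4 × 1/4 = 2/16 = 1/8
Expected count = 1/8 × 176 = 22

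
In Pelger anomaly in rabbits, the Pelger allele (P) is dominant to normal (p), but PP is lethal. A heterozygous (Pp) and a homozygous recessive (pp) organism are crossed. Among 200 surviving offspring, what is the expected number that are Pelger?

Cross: Pp × pp
Punnett square offspring (before lethality): 2 Pp, 2 pp
No PP offspring are produced in this cross.
Pelger: 2 out of 4 → fraction 1/2
Expected count = 1/2 × 200 = 100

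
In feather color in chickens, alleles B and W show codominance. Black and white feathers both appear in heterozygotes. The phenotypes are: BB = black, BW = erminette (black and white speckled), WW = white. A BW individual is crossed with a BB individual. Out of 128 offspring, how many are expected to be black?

Punnett square for BW × BB:
Offspring genotypes: 2 BB, 2 BW
Phenotype counts: 2 black, 2 erminette (black and white speckled)
black: 2 out of 4 → fraction 1/2
Expected count = 1/2 × 128 = 64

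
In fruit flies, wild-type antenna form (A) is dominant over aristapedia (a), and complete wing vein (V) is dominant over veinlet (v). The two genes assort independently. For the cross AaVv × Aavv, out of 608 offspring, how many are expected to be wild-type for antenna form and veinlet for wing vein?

Dihybrid cross AaVv × Aavv — consider each gene separately:
antenna form: Aa × Aa → 1 AA, 2 Aa, 1 aa → 3 A_ : 1 aa (out of 4)
wing vein: Vv × vv → 2 Vv, 2 vv → 2 V_ : 2 vv (out of 4)
Looking for: wild-type (A_) and veinlet (vv)
P(wild-type) = 3/4, P(veinlet) = 2/4
P(both) = 3/4 × 2/4 = 6/16 = 3/8
Expected count = 3/8 × 608 = 228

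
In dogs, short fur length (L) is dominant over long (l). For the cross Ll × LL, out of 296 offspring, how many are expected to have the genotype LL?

Punnett square for Ll × LL:
Offspring genotypes: 2 LL, 2 Ll
Total offspring: 4
Count with target: 2
Probability: 2/4 = 1/2
Expected count = 1/2 × 296 = 148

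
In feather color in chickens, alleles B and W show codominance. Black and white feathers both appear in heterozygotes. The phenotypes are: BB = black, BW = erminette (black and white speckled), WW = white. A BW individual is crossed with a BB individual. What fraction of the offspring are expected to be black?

Punnett square for BW × BB:
Offspring genotypes: 2 BB, 2 BW
Phenotype counts: 2 black, 2 erminette (black and white speckled)
black: 2 out of 4
Probability: 2/4 = 1/2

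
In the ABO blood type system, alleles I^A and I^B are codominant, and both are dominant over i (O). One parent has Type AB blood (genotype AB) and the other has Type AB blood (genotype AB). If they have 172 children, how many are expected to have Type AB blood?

Cross: AB × AB
Possible offspring genotypes: 1 AA, 2 AB, 1 BB
Blood type counts: 1 Type A, 2 Type AB, 1 Type B
Probability of Type AB: 2/4 = 1/2
Expected count = 1/2 × 172 = 86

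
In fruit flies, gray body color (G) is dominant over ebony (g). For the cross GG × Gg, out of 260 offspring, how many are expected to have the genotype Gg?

Punnett square for GG × Gg:
Offspring genotypes: 2 GG, 2 Gg
Total offspring: 4
Count with target: 2
Probability: 2/4 = 1/2
Expected count = 1/2 × 260 = 130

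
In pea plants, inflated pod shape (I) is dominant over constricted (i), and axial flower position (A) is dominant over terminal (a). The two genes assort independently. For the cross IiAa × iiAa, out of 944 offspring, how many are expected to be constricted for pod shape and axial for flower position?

Dihybrid cross IiAa × iiAa — consider each gene separately:
pod shape: Ii × ii → 2 Ii, 2 ii → 2 I_ : 2 ii (out of 4)
flower position: Aa × Aa → 1 AA, 2 Aa, 1 aa → 3 A_ : 1 aa (out of 4)
Looking for: constricted (ii) and axial (A_)
P(constricted) = 2/4, P(axial) = 3/4
P(both) = 2/4 × 3/4 = 6/16 = 3/8
Expected count = 3/8 × 944 = 354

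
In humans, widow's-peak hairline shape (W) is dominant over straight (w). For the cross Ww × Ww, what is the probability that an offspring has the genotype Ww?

Punnett square for Ww × Ww:
Offspring genotypes: 1 WW, 2 Ww, 1 ww
Total offspring: 4
Count with target: 2
Probability: 2/4 = 1/2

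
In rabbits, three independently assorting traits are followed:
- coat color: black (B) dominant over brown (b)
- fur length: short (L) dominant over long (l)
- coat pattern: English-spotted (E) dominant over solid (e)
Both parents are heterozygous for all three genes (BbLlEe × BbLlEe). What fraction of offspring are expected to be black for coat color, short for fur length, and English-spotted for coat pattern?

Trihybrid cross: BbLlEe × BbLlEe
Each trait segregates independently with a 3:1 phenotypic ratio, so each gene contributes 3/4 (dominant) or 1/4 (recessive).
Target: black (coat color), short (fur length), English-spotted (coat pattern)
Probability = product of independent per-trait probabilities
= 3/4 × 3/4 × 3/4 = 27/64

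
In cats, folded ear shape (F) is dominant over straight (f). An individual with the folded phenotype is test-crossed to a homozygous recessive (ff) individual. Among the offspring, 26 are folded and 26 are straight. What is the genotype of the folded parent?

Test cross: ? × ff
Offspring: 26 folded, 26 straight — approximately 1:1.
A 1:1 ratio in a test cross indicates the unknown parent is heterozygous (Ff).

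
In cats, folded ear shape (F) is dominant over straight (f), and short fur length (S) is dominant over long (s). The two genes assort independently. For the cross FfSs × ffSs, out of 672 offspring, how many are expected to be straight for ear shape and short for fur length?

Dihybrid cross FfSs × ffSs — consider each gene separately:
ear shape: Ff × ff → 2 Ff, 2 ff → 2 F_ : 2 ff (out of 4)
fur length: Ss × Ss → 1 SS, 2 Ss, 1 ss → 3 S_ : 1 ss (out of 4)
Looking for: straight (ff) and short (S_)
P(straight) = 2/4, P(short) = 3/4
P(both) = 2/4 × 3/4 = 6/16 = 3/8
Expected count = 3/8 × 672 = 252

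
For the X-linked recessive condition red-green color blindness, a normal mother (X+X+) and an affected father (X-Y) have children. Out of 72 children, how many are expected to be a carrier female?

Cross: X+X+ × X-Y
Offspring: 2 X+X-, 2 X+Y
Probability of a carrier female: 2/4 = 1/2
Expected count = 1/2 × 72 = 36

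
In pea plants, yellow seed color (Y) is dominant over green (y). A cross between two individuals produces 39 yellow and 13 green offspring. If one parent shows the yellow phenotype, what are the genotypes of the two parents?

Observed offspring: 39 yellow, 13 green
The observed ratio simplifies to 3:1. Green (yy) offspring appear, so each parent must contribute one y allele. The parent stated to show yellow carries Y, so it is Yy. The other parent is then either Yy or yy: Yy × yy would give a 1:1 split, whereas Yy × Yy gives 3:1 — matching the data. So both parents are heterozygous (Yy × Yy).
Parent genotypes: Yy × Yy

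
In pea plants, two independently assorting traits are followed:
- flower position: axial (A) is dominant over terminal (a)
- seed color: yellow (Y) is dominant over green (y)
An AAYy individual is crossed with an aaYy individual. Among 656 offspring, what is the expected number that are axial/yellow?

Dihybrid cross AAYy × aaYy — consider each gene separately:
flower position: AA × aa → 4 Aa → 4 A_ (out of 4)
seed color: Yy × Yy → 1 YY, 2 Yy, 1 yy → 3 Y_ : 1 yy (out of 4)
Combine (counts out of 4 × 4 = 16): axial/yellow (A_Y_) = 4×3 = 12; axial/green (A_yy) = 4×1 = 4
Phenotype counts (out of 16): 12 axial/yellow, 4 axial/green
axial/yellow: 12 out of 16 → fraction 3/4
Expected count = 3/4 × 656 = 492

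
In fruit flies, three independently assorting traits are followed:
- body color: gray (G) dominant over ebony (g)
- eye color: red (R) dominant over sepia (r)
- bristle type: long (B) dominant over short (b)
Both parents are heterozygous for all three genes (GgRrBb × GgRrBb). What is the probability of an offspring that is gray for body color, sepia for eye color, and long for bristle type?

Trihybrid cross: GgRrBb × GgRrBb
Each trait segregates independently with a 3:1 phenotypic ratio, so each gene contributes 3/4 (dominant) or 1/4 (recessive).
Target: gray (body color), sepia (eye color), long (bristle type)
Probability = product of independent per-trait probabilities
= 3/4 × 1/4 × 3/4 = 9/64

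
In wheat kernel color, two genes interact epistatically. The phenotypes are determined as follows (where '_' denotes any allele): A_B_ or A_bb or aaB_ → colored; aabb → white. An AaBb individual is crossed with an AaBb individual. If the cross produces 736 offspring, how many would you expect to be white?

Cross: AaBb × AaBb — consider each gene separately:
A gene: Aa × Aa → 1 AA, 2 Aa, 1 aa → 3 A_ : 1 aa (out of 4)
B gene: Bb × Bb → 1 BB, 2 Bb, 1 bb → 3 B_ : 1 bb (out of 4)
Genotype classes (out of 4 × 4 = 16): A_B_ = 3×3 = 9; A_bb = 3×1 = 3; aaB_ = 1×3 = 3; aabb = 1×1 = 1
Apply the phenotype rules: A_B_ (9) + A_bb (3) + aaB_ (3) → colored; aabb (1) → white
Phenotype counts (out of 16): 15 colored, 1 white
white: 1 out of 16 → fraction 1/16
Expected count = 1/16 × 736 = 46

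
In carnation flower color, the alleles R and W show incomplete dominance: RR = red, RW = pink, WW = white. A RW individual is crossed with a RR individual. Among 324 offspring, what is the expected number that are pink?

Punnett square for RW × RR:
Offspring genotypes: 2 RR, 2 RW
Phenotype counts: 2 red, 2 pink
pink: 2 out of 4 → fraction 1/2
Expected count = 1/2 × 324 = 162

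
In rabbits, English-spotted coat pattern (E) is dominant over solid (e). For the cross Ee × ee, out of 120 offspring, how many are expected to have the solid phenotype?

Punnett square for Ee × ee:
Offspring genotypes: 2 Ee, 2 ee
Total offspring: 4
Count with target: 2
Probability: 2/4 = 1/2
Expected count = 1/2 × 120 = 60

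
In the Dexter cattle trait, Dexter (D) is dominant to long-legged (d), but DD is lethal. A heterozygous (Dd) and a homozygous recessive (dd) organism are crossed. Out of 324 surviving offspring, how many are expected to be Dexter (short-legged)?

Cross: Dd × dd
Punnett square offspring (before lethality): 2 Dd, 2 dd
No DD offspring are produced in this cross.
Dexter (short-legged): 2 out of 4 → fraction 1/2
Expected count = 1/2 × 324 = 162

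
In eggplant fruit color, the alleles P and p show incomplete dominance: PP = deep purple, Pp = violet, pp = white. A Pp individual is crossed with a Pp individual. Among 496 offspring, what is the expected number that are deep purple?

Punnett square for Pp × Pp:
Offspring genotypes: 1 PP, 2 Pp, 1 pp
Phenotype counts: 1 deep purple, 2 violet, 1 white
deep purple: 1 out of 4 → fraction 1/4
Expected count = 1/4 × 496 = 124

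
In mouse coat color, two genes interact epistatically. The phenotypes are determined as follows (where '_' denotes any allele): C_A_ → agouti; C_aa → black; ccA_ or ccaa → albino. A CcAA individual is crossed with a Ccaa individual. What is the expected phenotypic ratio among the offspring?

Cross: CcAA × Ccaa — consider each gene separately:
C gene: Cc × Cc → 1 CC, 2 Cc, 1 cc → 3 C_ : 1 cc (out of 4)
A gene: AA × aa → 4 Aa → 4 A_ (out of 4)
Genotype classes (out of 4 × 4 = 16): C_A_ = 3×4 = 12; ccA_ = 1×4 = 4
Apply the phenotype rules: C_A_ (12) → agouti; ccA_ (4) → albino
Phenotype counts (out of 16): 12 agouti, 4 albino
Ratio: 3 agouti : 1 albino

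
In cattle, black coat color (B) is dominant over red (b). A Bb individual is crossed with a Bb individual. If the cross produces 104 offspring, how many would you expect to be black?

Punnett square for Bb × Bb:
Offspring genotypes: 1 BB, 2 Bb, 1 bb
black: 3, red: 1
black: 3 out of 4 → fraction 3/4
Expected count = 3/4 × 104 = 78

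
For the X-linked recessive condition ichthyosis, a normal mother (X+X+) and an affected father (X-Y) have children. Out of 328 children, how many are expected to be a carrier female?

Cross: X+X+ × X-Y
Offspring: 2 X+X-, 2 X+Y
Probability of a carrier female: 2/4 = 1/2
Expected count = 1/2 × 328 = 164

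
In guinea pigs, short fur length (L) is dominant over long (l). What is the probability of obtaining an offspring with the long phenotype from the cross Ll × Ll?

Punnett square for Ll × Ll:
Offspring genotypes: 1 LL, 2 Ll, 1 ll
Total offspring: 4
Count with target: 1
Probability: 1/4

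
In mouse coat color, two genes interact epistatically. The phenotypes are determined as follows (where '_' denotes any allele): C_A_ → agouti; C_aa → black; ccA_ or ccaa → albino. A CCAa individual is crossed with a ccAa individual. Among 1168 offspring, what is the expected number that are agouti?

Cross: CCAa × ccAa — consider each gene separately:
C gene: CC × cc → 4 Cc → 4 C_ (out of 4)
A gene: Aa × Aa → 1 AA, 2 Aa, 1 aa → 3 A_ : 1 aa (out of 4)
Genotype classes (out of 4 × 4 = 16): C_A_ = 4×3 = 12; C_aa = 4×1 = 4
Apply the phenotype rules: C_A_ (12) → agouti; C_aa (4) → black
Phenotype counts (out of 16): 12 agouti, 4 black
agouti: 12 out of 16 → fraction 3/4
Expected count = 3/4 × 1168 = 876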